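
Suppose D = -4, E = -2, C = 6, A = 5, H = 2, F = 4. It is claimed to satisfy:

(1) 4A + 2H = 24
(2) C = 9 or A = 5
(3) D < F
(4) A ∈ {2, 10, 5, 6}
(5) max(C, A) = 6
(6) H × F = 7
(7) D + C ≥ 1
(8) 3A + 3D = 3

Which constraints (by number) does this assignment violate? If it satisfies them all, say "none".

(1) 4A + 2H = 4(5) + 2(2) = 24  holds
(2) C = 6 ≠ 9, but A = 5 = 5 (second disjunct)  holds
(3) D = -4, F = 4; -4 < 4  holds
(4) A = 5 is in {2, 10, 5, 6}  holds
(5) max(6, 5) = 6  holds
(6) H × F = 2 × 4 = 8, not 7  fails
(7) D + C = -4 + 6 = 2; 2 ≥ 1  holds
(8) 3A + 3D = 3(5) + 3(-4) = 3  holds

No — constraint 6 is not satisfied.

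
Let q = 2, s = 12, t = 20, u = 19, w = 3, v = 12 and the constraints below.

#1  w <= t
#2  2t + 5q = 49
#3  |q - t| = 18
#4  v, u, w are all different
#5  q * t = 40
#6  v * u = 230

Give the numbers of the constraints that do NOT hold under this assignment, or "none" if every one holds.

#1 w = 3, t = 20; 3 ≤ 20  OK
#2 2t + 5q = 2(20) + 5(2) = 50, not 49  FAIL
#3 |2 - 20| = 18  OK
#4 values 12, 19, 3 are pairwise distinct  OK
#5 q * t = 2 * 20 = 40  OK
#6 v * u = 12 * 19 = 228, not 230  FAIL

Constraints 2 and 6 are violated.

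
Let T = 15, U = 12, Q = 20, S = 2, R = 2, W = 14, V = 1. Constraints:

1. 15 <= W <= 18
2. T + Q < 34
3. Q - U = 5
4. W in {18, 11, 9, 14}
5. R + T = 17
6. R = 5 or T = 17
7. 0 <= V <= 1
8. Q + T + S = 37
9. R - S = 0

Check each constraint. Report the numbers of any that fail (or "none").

1. W = 14 is outside [15, 18] — fails.
2. T + Q = 15 + 20 = 35; 35 ≥ 34, bound 34 not met — fails.
3. Q - U = 20 - 12 = 8, not 5 — fails.
4. W = 14 is in {18, 11, 9, 14} — holds.
5. R + T = 2 + 15 = 17 — holds.
6. R = 2 ≠ 5 and T = 15 ≠ 17; both disjuncts false — fails.
7. V = 1 lies in [0, 1] — holds.
8. Q + T + S = 20 + 15 + 2 = 37 — holds.
9. R - S = 2 - 2 = 0 — holds.

The assignment fails constraints 1, 2, 3, 6.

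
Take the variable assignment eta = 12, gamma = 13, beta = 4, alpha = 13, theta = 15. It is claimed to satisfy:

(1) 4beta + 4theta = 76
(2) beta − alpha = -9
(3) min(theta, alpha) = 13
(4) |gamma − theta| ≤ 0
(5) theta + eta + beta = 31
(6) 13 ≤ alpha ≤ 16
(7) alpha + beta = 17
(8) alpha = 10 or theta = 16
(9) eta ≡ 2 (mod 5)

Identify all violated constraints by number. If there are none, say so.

Violated: 4, 8.

(1) 4beta + 4theta = 4(4) + 4(15) = 76 — holds.
(2) beta − alpha = 4 − 13 = -9 — holds.
(3) min(15, 13) = 13 — holds.
(4) |13 − 15| = 2; 2 > 0, exceeds bound 0 — fails.
(5) theta + eta + beta = 15 + 12 + 4 = 31 — holds.
(6) alpha = 13 lies in [13, 16] — holds.
(7) alpha + beta = 13 + 4 = 17 — holds.
(8) alpha = 13 ≠ 10 and theta = 15 ≠ 16; both disjuncts false — fails.
(9) 12 mod 5 = 2 — holds.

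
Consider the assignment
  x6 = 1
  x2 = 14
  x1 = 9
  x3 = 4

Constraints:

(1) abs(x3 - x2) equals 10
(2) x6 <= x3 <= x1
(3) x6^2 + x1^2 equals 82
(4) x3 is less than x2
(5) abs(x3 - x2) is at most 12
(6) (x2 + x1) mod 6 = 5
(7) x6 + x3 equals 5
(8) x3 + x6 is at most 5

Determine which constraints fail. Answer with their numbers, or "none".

(1) abs(4 - 14) = 10 — holds.
(2) values 1 <= 4 <= 9 — holds.
(3) x6^2 + x1^2 = 1^2 + 9^2 = 1 + 81 = 82 — holds.
(4) x3 = 4, x2 = 14; 4 < 14 — holds.
(5) abs(4 - 14) = 10; 10 ≤ 12 — holds.
(6) x2 + x1 = 23; 23 mod 6 = 5 — holds.
(7) x6 + x3 = 1 + 4 = 5 — holds.
(8) x3 + x6 = 4 + 1 = 5; 5 ≤ 5 — holds.

The assignment satisfies every constraint.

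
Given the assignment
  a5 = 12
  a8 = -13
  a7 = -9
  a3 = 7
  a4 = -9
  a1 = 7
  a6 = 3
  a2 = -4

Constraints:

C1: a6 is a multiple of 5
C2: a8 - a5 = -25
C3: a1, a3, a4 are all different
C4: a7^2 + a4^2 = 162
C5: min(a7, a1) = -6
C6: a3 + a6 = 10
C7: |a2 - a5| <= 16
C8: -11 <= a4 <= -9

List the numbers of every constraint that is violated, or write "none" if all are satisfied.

The assignment fails constraints 1, 3, 5.

C1: 3 = 5*0 + 3, so 5 does not divide 3  ✘
C2: a8 - a5 = -13 - 12 = -25  ✔
C3: a1 = a3 = 7, not all different  ✘
C4: a7^2 + a4^2 = (-9)^2 + (-9)^2 = 81 + 81 = 162  ✔
C5: min(-9, 7) = -9, not -6  ✘
C6: a3 + a6 = 7 + 3 = 10  ✔
C7: |-4 - 12| = 16; 16 ≤ 16  ✔
C8: a4 = -9 lies in [-11, -9]  ✔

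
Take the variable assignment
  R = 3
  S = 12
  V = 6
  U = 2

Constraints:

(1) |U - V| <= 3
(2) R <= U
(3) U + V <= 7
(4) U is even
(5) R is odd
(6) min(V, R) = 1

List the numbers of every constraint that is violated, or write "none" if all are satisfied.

(1) |2 - 6| = 4; 4 > 3, exceeds bound 3 — violated.
(2) R = 3, U = 2; 3 > 2 (want ≤) — violated.
(3) U + V = 2 + 6 = 8; 8 > 7, bound 7 not met — violated.
(4) U = 2 is even — OK.
(5) R = 3 is odd — OK.
(6) min(6, 3) = 3, not 1 — violated.

Violated: 1, 2, 3, and 6.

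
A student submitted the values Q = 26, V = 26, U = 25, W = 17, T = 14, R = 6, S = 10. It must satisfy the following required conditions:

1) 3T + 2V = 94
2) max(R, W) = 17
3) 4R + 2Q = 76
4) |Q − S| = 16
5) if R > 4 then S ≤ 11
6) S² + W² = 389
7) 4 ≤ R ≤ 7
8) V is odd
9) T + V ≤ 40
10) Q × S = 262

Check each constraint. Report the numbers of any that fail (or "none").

1) 3T + 2V = 3(14) + 2(26) = 94 — holds.
2) max(6, 17) = 17 — holds.
3) 4R + 2Q = 4(6) + 2(26) = 76 — holds.
4) |26 − 10| = 16 — holds.
5) R = 6 > 4, so we need S ≤ 11; S = 10 ≤ 11 — holds.
6) S² + W² = 10² + 17² = 100 + 289 = 389 — holds.
7) R = 6 lies in [4, 7] — holds.
8) V = 26 is even — fails.
9) T + V = 14 + 26 = 40; 40 ≤ 40 — holds.
10) Q × S = 26 × 10 = 260, not 262 — fails.

No — constraints 8 and 10 are not satisfied.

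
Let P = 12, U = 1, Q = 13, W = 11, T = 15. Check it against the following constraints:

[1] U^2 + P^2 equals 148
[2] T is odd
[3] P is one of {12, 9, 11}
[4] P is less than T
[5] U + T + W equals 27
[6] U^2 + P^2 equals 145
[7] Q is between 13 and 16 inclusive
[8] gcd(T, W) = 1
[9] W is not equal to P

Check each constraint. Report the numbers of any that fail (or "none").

[1] U^2 + P^2 = 1^2 + 12^2 = 1 + 144 = 145, not 148 — fails.
[2] T = 15 is odd — holds.
[3] P = 12 is in {12, 9, 11} — holds.
[4] P = 12, T = 15; 12 < 15 — holds.
[5] U + T + W = 1 + 15 + 11 = 27 — holds.
[6] U^2 + P^2 = 1^2 + 12^2 = 1 + 144 = 145 — holds.
[7] Q = 13 lies in [13, 16] — holds.
[8] gcd(15, 11) = 1 — holds.
[9] W = 11, P = 12; distinct — holds.

Constraint 1 is violated.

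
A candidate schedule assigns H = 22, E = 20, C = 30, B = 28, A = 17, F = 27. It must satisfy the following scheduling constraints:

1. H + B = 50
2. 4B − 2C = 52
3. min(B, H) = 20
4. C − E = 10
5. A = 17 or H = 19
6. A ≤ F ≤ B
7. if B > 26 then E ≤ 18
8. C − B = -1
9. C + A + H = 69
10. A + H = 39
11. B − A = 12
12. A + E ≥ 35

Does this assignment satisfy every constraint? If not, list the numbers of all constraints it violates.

Constraints 3, 7, 8, 11 are violated.

1. H + B = 22 + 28 = 50 — OK.
2. 4B − 2C = 4(28) − 2(30) = 52 — OK.
3. min(28, 22) = 22, not 20 — violated.
4. C − E = 30 − 20 = 10 — OK.
5. A = 17 = 17 (first disjunct) — OK.
6. values 17 ≤ 27 ≤ 28 — OK.
7. B = 28 > 26, so we need E ≤ 18; but E = 20 > 18 — violated.
8. C − B = 30 − 28 = 2, not -1 — violated.
9. C + A + H = 30 + 17 + 22 = 69 — OK.
10. A + H = 17 + 22 = 39 — OK.
11. B − A = 28 − 17 = 11, not 12 — violated.
12. A + E = 17 + 20 = 37; 37 ≥ 35 — OK.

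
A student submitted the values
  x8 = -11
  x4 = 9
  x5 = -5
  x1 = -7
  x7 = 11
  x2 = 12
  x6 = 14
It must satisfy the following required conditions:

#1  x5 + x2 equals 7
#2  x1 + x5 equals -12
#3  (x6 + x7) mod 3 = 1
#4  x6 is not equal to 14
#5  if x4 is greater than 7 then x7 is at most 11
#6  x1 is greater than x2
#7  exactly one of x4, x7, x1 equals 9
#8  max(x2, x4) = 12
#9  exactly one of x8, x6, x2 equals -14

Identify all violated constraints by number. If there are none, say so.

No — constraints 4, 6, 9 are not satisfied.

#1 x5 + x2 = -5 + 12 = 7  yes
#2 x1 + x5 = -7 + (-5) = -12  yes
#3 x6 + x7 = 25; 25 mod 3 = 1  yes
#4 x6 = 14, but 14 is required to differ  no
#5 x4 = 9 > 7, so we need x7 ≤ 11; x7 = 11 ≤ 11  yes
#6 x1 = -7, x2 = 12; -7 ≤ 12 (want >)  no
#7 x4=9, x7=11, x1=-7; 1 of them equals 9  yes
#8 max(12, 9) = 12  yes
#9 x8=-11, x6=14, x2=12; 0 of them equal -14, not exactly one  no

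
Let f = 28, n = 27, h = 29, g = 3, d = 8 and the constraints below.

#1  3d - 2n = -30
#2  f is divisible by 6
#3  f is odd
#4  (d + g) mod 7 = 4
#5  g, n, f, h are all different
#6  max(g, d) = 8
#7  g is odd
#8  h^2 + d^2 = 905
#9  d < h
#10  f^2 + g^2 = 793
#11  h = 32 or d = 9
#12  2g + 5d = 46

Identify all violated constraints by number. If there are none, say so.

#1 3d - 2n = 3(8) - 2(27) = -30 — holds.
#2 28 = 6*4 + 4, so 6 does not divide 28 — does not hold.
#3 f = 28 is even — does not hold.
#4 d + g = 11; 11 mod 7 = 4 — holds.
#5 values 3, 27, 28, 29 are pairwise distinct — holds.
#6 max(3, 8) = 8 — holds.
#7 g = 3 is odd — holds.
#8 h^2 + d^2 = 29^2 + 8^2 = 841 + 64 = 905 — holds.
#9 d = 8, h = 29; 8 < 29 — holds.
#10 f^2 + g^2 = 28^2 + 3^2 = 784 + 9 = 793 — holds.
#11 h = 29 ≠ 32 and d = 8 ≠ 9; both disjuncts false — does not hold.
#12 2g + 5d = 2(3) + 5(8) = 46 — holds.

Constraints 2, 3, and 11 are violated.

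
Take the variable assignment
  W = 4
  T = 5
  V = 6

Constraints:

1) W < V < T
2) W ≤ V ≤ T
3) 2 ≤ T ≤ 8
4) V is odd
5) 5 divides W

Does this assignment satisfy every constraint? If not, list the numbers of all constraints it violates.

1) values 4, 6, 5; V = 6 is not < T = 5 — violated.
2) values 4, 6, 5; V = 6 is not ≤ T = 5 — violated.
3) T = 5 lies in [2, 8] — satisfied.
4) V = 6 is even — violated.
5) 4 = 5×0 + 4, so 5 does not divide 4 — violated.

Constraints 1, 2, 4, and 5 are violated.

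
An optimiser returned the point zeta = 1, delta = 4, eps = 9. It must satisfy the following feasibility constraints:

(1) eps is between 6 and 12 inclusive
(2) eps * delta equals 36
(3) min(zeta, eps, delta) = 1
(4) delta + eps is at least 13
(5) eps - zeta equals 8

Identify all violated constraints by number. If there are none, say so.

The assignment satisfies every constraint.

(1) eps = 9 lies in [6, 12] — satisfied.
(2) eps * delta = 9 * 4 = 36 — satisfied.
(3) min(1, 9, 4) = 1 — satisfied.
(4) delta + eps = 4 + 9 = 13; 13 ≥ 13 — satisfied.
(5) eps - zeta = 9 - 1 = 8 — satisfied.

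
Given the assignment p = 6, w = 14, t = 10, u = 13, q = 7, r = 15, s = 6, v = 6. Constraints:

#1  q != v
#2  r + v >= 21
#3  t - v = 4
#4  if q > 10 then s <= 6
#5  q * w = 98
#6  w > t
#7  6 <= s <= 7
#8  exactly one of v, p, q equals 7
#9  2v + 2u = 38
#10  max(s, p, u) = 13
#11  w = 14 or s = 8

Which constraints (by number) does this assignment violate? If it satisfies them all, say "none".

None — every constraint holds.

#1 q = 7, v = 6; distinct — holds.
#2 r + v = 15 + 6 = 21; 21 ≥ 21 — holds.
#3 t - v = 10 - 6 = 4 — holds.
#4 q = 7, not > 10; antecedent false, conditional vacuously true — holds.
#5 q * w = 7 * 14 = 98 — holds.
#6 w = 14, t = 10; 14 > 10 — holds.
#7 s = 6 lies in [6, 7] — holds.
#8 v=6, p=6, q=7; 1 of them equals 7 — holds.
#9 2v + 2u = 2(6) + 2(13) = 38 — holds.
#10 max(6, 6, 13) = 13 — holds.
#11 w = 14 = 14 (first disjunct) — holds.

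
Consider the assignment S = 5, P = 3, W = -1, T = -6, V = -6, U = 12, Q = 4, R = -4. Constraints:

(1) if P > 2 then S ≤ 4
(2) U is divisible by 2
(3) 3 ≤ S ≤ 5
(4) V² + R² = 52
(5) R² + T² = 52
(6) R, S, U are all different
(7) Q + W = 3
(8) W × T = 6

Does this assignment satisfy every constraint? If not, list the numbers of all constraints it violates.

(1) P = 3 > 2, so we need S ≤ 4; but S = 5 > 4 — violated.
(2) 12 / 2 = 6, so 2 divides 12 — satisfied.
(3) S = 5 lies in [3, 5] — satisfied.
(4) V² + R² = (-6)² + (-4)² = 36 + 16 = 52 — satisfied.
(5) R² + T² = (-4)² + (-6)² = 16 + 36 = 52 — satisfied.
(6) values -4, 5, 12 are pairwise distinct — satisfied.
(7) Q + W = 4 + (-1) = 3 — satisfied.
(8) W × T = -1 × (-6) = 6 — satisfied.

Constraint 1 is violated.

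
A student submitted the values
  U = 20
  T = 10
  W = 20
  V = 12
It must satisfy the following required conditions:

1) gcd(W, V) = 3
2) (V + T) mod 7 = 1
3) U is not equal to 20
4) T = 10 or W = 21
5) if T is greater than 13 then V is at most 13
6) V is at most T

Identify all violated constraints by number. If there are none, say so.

Violated: 1, 3, 6.

1) gcd(20, 12) = 4, not 3 — does not hold.
2) V + T = 22; 22 mod 7 = 1 — holds.
3) U = 20, but 20 is required to differ — does not hold.
4) T = 10 = 10 (first disjunct) — holds.
5) T = 10, not > 13; antecedent false, conditional vacuously true — holds.
6) V = 12, T = 10; 12 > 10 (want ≤) — does not hold.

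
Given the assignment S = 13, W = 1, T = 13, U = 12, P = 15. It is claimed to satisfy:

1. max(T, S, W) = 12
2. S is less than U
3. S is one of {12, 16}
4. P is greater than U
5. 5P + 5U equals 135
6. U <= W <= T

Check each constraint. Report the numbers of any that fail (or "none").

Constraints 1, 2, 3, and 6 are violated.

1. max(13, 13, 1) = 13, not 12 — does not hold.
2. S = 13, U = 12; 13 ≥ 12 (want <) — does not hold.
3. S = 13 is not in {12, 16} — does not hold.
4. P = 15, U = 12; 15 > 12 — holds.
5. 5P + 5U = 5(15) + 5(12) = 135 — holds.
6. values 12, 1, 13; U = 12 is not <= W = 1 — does not hold.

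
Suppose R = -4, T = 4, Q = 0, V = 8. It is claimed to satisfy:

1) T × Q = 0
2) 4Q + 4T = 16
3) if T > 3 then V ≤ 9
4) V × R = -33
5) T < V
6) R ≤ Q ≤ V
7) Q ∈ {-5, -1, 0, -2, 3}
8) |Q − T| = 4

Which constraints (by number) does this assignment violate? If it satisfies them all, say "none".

1) T × Q = 4 × 0 = 0 — holds.
2) 4Q + 4T = 4(0) + 4(4) = 16 — holds.
3) T = 4 > 3, so we need V ≤ 9; V = 8 ≤ 9 — holds.
4) V × R = 8 × (-4) = -32, not -33 — fails.
5) T = 4, V = 8; 4 < 8 — holds.
6) values -4 ≤ 0 ≤ 8 — holds.
7) Q = 0 is in {-5, -1, 0, -2, 3} — holds.
8) |0 − 4| = 4 — holds.

No — constraint 4 is not satisfied.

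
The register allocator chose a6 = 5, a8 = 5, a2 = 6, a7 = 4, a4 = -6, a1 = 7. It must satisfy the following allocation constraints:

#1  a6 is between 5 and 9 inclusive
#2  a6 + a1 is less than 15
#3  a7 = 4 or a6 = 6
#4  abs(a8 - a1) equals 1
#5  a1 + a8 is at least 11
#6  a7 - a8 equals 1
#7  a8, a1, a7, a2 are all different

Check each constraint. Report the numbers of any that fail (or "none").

#1 a6 = 5 lies in [5, 9]  ✓
#2 a6 + a1 = 5 + 7 = 12; 12 < 15  ✓
#3 a7 = 4 = 4 (first disjunct)  ✓
#4 abs(5 - 7) = 2, not 1  ✗
#5 a1 + a8 = 7 + 5 = 12; 12 ≥ 11  ✓
#6 a7 - a8 = 4 - 5 = -1, not 1  ✗
#7 values 5, 7, 4, 6 are pairwise distinct  ✓

Violated: 4, 6.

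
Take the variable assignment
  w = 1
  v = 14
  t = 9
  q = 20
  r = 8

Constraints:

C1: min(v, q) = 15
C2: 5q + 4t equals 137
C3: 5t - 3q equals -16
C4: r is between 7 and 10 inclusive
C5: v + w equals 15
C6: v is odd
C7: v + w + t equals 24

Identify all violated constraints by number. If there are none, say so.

Constraints 1, 2, 3, and 6 are violated.

C1: min(14, 20) = 14, not 15  FAIL
C2: 5q + 4t = 5(20) + 4(9) = 136, not 137  FAIL
C3: 5t - 3q = 5(9) - 3(20) = -15, not -16  FAIL
C4: r = 8 lies in [7, 10]  OK
C5: v + w = 14 + 1 = 15  OK
C6: v = 14 is even  FAIL
C7: v + w + t = 14 + 1 + 9 = 24  OK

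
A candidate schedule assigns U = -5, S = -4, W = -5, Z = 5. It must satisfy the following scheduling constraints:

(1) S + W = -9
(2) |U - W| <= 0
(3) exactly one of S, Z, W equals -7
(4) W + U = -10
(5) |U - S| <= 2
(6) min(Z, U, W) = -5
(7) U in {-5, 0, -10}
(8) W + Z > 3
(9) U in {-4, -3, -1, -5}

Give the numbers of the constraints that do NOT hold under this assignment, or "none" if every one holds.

Violated: 3 and 8.

(1) S + W = -4 + (-5) = -9  ✔
(2) |-5 - (-5)| = 0; 0 ≤ 0  ✔
(3) S=-4, Z=5, W=-5; 0 of them equal -7, not exactly one  ✘
(4) W + U = -5 + (-5) = -10  ✔
(5) |-5 - (-4)| = 1; 1 ≤ 2  ✔
(6) min(5, -5, -5) = -5  ✔
(7) U = -5 is in {-5, 0, -10}  ✔
(8) W + Z = -5 + 5 = 0; 0 ≤ 3, bound 3 not met  ✘
(9) U = -5 is in {-4, -3, -1, -5}  ✔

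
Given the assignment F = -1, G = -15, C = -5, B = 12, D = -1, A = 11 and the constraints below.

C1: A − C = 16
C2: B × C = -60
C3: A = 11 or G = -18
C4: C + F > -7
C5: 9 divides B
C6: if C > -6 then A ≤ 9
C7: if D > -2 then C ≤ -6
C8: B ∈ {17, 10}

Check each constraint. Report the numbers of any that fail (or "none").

Violated: 5, 6, 7, and 8.

C1: A − C = 11 − (-5) = 16 — holds.
C2: B × C = 12 × (-5) = -60 — holds.
C3: A = 11 = 11 (first disjunct) — holds.
C4: C + F = -5 + (-1) = -6; -6 > -7 — holds.
C5: 12 = 9×1 + 3, so 9 does not divide 12 — fails.
C6: C = -5 > -6, so we need A ≤ 9; but A = 11 > 9 — fails.
C7: D = -1 > -2, so we need C ≤ -6; but C = -5 > -6 — fails.
C8: B = 12 is not in {17, 10} — fails.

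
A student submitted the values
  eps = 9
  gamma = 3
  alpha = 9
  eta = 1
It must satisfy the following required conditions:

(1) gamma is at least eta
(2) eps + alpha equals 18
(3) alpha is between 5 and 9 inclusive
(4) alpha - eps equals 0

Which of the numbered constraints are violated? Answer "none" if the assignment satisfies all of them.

Yes — all constraints hold.

(1) gamma = 3, eta = 1; 3 ≥ 1  true
(2) eps + alpha = 9 + 9 = 18  true
(3) alpha = 9 lies in [5, 9]  true
(4) alpha - eps = 9 - 9 = 0  true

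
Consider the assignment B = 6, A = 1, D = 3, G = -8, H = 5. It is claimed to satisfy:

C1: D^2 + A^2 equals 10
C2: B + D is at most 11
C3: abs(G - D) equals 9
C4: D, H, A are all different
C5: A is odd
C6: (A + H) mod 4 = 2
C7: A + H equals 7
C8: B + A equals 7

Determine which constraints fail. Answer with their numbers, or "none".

Constraints 3, 7 are violated.

C1: D^2 + A^2 = 3^2 + 1^2 = 9 + 1 = 10  OK
C2: B + D = 6 + 3 = 9; 9 ≤ 11  OK
C3: abs(-8 - 3) = 11, not 9  FAIL
C4: values 3, 5, 1 are pairwise distinct  OK
C5: A = 1 is odd  OK
C6: A + H = 6; 6 mod 4 = 2  OK
C7: A + H = 1 + 5 = 6, not 7  FAIL
C8: B + A = 6 + 1 = 7  OK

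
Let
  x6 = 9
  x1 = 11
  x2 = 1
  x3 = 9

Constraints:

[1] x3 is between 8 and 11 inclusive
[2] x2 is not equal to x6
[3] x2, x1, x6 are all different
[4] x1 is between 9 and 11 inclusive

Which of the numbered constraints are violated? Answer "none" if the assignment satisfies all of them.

The assignment satisfies every constraint.

[1] x3 = 9 lies in [8, 11] — OK.
[2] x2 = 1, x6 = 9; distinct — OK.
[3] values 1, 11, 9 are pairwise distinct — OK.
[4] x1 = 11 lies in [9, 11] — OK.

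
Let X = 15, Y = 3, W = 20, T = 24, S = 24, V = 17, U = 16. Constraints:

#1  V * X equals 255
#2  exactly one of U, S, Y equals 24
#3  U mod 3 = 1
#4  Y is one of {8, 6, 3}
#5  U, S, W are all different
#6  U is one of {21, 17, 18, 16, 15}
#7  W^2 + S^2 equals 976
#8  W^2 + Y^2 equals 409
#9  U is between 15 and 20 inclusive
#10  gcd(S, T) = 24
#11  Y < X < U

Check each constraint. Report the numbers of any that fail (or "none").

All constraints are satisfied.

#1 V * X = 17 * 15 = 255  ✔
#2 U=16, S=24, Y=3; 1 of them equals 24  ✔
#3 16 mod 3 = 1  ✔
#4 Y = 3 is in {8, 6, 3}  ✔
#5 values 16, 24, 20 are pairwise distinct  ✔
#6 U = 16 is in {21, 17, 18, 16, 15}  ✔
#7 W^2 + S^2 = 20^2 + 24^2 = 400 + 576 = 976  ✔
#8 W^2 + Y^2 = 20^2 + 3^2 = 400 + 9 = 409  ✔
#9 U = 16 lies in [15, 20]  ✔
#10 gcd(24, 24) = 24  ✔
#11 values 3 < 15 < 16  ✔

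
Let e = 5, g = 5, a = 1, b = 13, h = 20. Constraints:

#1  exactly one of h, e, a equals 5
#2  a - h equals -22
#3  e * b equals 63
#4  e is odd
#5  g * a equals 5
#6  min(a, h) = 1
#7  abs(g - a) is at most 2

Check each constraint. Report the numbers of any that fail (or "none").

#1 h=20, e=5, a=1; 1 of them equals 5 — satisfied.
#2 a - h = 1 - 20 = -19, not -22 — violated.
#3 e * b = 5 * 13 = 65, not 63 — violated.
#4 e = 5 is odd — satisfied.
#5 g * a = 5 * 1 = 5 — satisfied.
#6 min(1, 20) = 1 — satisfied.
#7 abs(5 - 1) = 4; 4 > 2, exceeds bound 2 — violated.

The assignment fails constraints 2, 3, and 7.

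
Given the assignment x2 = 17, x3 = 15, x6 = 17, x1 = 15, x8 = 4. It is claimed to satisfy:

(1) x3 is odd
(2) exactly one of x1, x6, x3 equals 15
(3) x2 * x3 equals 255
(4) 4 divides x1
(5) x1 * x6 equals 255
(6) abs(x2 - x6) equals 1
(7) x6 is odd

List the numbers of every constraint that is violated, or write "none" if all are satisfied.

(1) x3 = 15 is odd  OK
(2) x1=15, x6=17, x3=15; 2 of them equal 15, not exactly one  FAIL
(3) x2 * x3 = 17 * 15 = 255  OK
(4) 15 = 4*3 + 3, so 4 does not divide 15  FAIL
(5) x1 * x6 = 15 * 17 = 255  OK
(6) abs(17 - 17) = 0, not 1  FAIL
(7) x6 = 17 is odd  OK

The assignment fails constraints 2, 4, 6.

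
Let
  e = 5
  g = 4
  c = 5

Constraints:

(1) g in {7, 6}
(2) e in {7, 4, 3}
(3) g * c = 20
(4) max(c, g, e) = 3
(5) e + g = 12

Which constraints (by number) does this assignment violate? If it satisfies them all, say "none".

No — constraints 1, 2, 4, 5 are not satisfied.

(1) g = 4 is not in {7, 6}  fails
(2) e = 5 is not in {7, 4, 3}  fails
(3) g * c = 4 * 5 = 20  holds
(4) max(5, 4, 5) = 5, not 3  fails
(5) e + g = 5 + 4 = 9, not 12  fails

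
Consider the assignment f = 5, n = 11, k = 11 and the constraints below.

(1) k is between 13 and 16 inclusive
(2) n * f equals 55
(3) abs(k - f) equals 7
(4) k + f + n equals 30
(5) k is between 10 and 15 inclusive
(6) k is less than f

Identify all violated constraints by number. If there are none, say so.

(1) k = 11 is outside [13, 16]  fails
(2) n * f = 11 * 5 = 55  holds
(3) abs(11 - 5) = 6, not 7  fails
(4) k + f + n = 11 + 5 + 11 = 27, not 30  fails
(5) k = 11 lies in [10, 15]  holds
(6) k = 11, f = 5; 11 ≥ 5 (want <)  fails

No — constraints 1, 3, 4, 6 are not satisfied.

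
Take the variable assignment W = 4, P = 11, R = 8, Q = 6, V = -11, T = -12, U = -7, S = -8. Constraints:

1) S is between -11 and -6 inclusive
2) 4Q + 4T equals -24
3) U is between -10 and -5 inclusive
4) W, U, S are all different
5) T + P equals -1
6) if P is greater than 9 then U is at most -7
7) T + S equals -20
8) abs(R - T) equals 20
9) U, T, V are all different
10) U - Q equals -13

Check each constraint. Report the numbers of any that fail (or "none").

1) S = -8 lies in [-11, -6] — holds.
2) 4Q + 4T = 4(6) + 4(-12) = -24 — holds.
3) U = -7 lies in [-10, -5] — holds.
4) values 4, -7, -8 are pairwise distinct — holds.
5) T + P = -12 + 11 = -1 — holds.
6) P = 11 > 9, so we need U ≤ -7; U = -7 ≤ -7 — holds.
7) T + S = -12 + (-8) = -20 — holds.
8) abs(8 - (-12)) = 20 — holds.
9) values -7, -12, -11 are pairwise distinct — holds.
10) U - Q = -7 - 6 = -13 — holds.

All constraints are satisfied.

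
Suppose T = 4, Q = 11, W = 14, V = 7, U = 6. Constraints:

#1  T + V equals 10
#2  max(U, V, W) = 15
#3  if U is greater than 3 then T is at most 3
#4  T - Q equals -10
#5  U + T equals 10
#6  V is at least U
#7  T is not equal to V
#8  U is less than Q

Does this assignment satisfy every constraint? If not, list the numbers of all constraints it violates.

#1 T + V = 4 + 7 = 11, not 10 — violated.
#2 max(6, 7, 14) = 14, not 15 — violated.
#3 U = 6 > 3, so we need T ≤ 3; but T = 4 > 3 — violated.
#4 T - Q = 4 - 11 = -7, not -10 — violated.
#5 U + T = 6 + 4 = 10 — OK.
#6 V = 7, U = 6; 7 ≥ 6 — OK.
#7 T = 4, V = 7; distinct — OK.
#8 U = 6, Q = 11; 6 < 11 — OK.

The assignment fails constraints 1, 2, 3, 4.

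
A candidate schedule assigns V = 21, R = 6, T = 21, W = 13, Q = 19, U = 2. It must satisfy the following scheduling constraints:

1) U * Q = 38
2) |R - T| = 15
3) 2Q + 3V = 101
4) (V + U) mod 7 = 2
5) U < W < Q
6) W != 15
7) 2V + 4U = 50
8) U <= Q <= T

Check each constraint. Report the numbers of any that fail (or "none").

1) U * Q = 2 * 19 = 38 — holds.
2) |6 - 21| = 15 — holds.
3) 2Q + 3V = 2(19) + 3(21) = 101 — holds.
4) V + U = 23; 23 mod 7 = 2 — holds.
5) values 2 < 13 < 19 — holds.
6) W = 13, and 13 ≠ 15 — holds.
7) 2V + 4U = 2(21) + 4(2) = 50 — holds.
8) values 2 <= 19 <= 21 — holds.

Yes — all constraints hold.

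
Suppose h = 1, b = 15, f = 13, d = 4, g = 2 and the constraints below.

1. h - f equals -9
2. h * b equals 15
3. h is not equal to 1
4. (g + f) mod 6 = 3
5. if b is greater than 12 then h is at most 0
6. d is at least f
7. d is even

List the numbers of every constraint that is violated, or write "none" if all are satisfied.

No — constraints 1, 3, 5, and 6 are not satisfied.

1. h - f = 1 - 13 = -12, not -9  false
2. h * b = 1 * 15 = 15  true
3. h = 1, but 1 is required to differ  false
4. g + f = 15; 15 mod 6 = 3  true
5. b = 15 > 12, so we need h ≤ 0; but h = 1 > 0  false
6. d = 4, f = 13; 4 < 13 (want ≥)  false
7. d = 4 is even  true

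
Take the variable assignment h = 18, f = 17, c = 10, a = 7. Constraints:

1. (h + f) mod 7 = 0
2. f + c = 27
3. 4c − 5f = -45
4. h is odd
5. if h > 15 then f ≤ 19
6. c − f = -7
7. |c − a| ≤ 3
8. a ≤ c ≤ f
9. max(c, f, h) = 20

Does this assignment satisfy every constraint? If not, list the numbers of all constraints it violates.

1. h + f = 35; 35 mod 7 = 0  true
2. f + c = 17 + 10 = 27  true
3. 4c − 5f = 4(10) − 5(17) = -45  true
4. h = 18 is even  false
5. h = 18 > 15, so we need f ≤ 19; f = 17 ≤ 19  true
6. c − f = 10 − 17 = -7  true
7. |10 − 7| = 3; 3 ≤ 3  true
8. values 7 ≤ 10 ≤ 17  true
9. max(10, 17, 18) = 18, not 20  false

Violated: 4 and 9.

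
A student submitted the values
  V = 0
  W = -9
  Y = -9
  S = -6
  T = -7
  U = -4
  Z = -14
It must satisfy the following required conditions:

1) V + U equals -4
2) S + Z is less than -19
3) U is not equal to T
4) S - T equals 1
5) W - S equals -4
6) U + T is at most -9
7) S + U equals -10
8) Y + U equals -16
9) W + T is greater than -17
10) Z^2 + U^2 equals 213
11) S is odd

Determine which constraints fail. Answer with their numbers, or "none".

1) V + U = 0 + (-4) = -4 — holds.
2) S + Z = -6 + (-14) = -20; -20 < -19 — holds.
3) U = -4, T = -7; distinct — holds.
4) S - T = -6 - (-7) = 1 — holds.
5) W - S = -9 - (-6) = -3, not -4 — fails.
6) U + T = -4 + (-7) = -11; -11 ≤ -9 — holds.
7) S + U = -6 + (-4) = -10 — holds.
8) Y + U = -9 + (-4) = -13, not -16 — fails.
9) W + T = -9 + (-7) = -16; -16 > -17 — holds.
10) Z^2 + U^2 = (-14)^2 + (-4)^2 = 196 + 16 = 212, not 213 — fails.
11) S = -6 is even — fails.

No — constraints 5, 8, 10, and 11 are not satisfied.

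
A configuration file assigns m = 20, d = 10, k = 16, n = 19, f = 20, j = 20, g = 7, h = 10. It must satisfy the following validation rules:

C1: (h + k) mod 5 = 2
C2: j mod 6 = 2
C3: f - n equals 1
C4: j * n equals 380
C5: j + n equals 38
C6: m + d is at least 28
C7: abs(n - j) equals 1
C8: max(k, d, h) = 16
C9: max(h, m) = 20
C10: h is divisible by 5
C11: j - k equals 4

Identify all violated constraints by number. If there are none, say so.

C1: h + k = 26; 26 mod 5 = 1, not 2  no
C2: 20 mod 6 = 2  yes
C3: f - n = 20 - 19 = 1  yes
C4: j * n = 20 * 19 = 380  yes
C5: j + n = 20 + 19 = 39, not 38  no
C6: m + d = 20 + 10 = 30; 30 ≥ 28  yes
C7: abs(19 - 20) = 1  yes
C8: max(16, 10, 10) = 16  yes
C9: max(10, 20) = 20  yes
C10: 10 / 5 = 2, so 5 divides 10  yes
C11: j - k = 20 - 16 = 4  yes

Violated: 1 and 5.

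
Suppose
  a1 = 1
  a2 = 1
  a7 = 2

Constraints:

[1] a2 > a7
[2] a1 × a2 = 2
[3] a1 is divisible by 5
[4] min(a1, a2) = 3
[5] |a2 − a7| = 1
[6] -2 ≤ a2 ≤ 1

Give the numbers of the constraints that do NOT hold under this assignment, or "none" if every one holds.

No — constraints 1, 2, 3, and 4 are not satisfied.

[1] a2 = 1, a7 = 2; 1 ≤ 2 (want >) — does not hold.
[2] a1 × a2 = 1 × 1 = 1, not 2 — does not hold.
[3] 1 = 5×0 + 1, so 5 does not divide 1 — does not hold.
[4] min(1, 1) = 1, not 3 — does not hold.
[5] |1 − 2| = 1 — holds.
[6] a2 = 1 lies in [-2, 1] — holds.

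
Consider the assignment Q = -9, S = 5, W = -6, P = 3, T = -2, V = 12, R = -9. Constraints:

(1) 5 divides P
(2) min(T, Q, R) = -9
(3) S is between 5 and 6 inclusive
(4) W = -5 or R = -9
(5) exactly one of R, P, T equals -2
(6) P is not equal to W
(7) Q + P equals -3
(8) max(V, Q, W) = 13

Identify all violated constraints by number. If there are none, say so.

(1) 3 = 5*0 + 3, so 5 does not divide 3  no
(2) min(-2, -9, -9) = -9  yes
(3) S = 5 lies in [5, 6]  yes
(4) W = -6 ≠ -5, but R = -9 = -9 (second disjunct)  yes
(5) R=-9, P=3, T=-2; 1 of them equals -2  yes
(6) P = 3, W = -6; distinct  yes
(7) Q + P = -9 + 3 = -6, not -3  no
(8) max(12, -9, -6) = 12, not 13  no

Constraints 1, 7, and 8 do not hold.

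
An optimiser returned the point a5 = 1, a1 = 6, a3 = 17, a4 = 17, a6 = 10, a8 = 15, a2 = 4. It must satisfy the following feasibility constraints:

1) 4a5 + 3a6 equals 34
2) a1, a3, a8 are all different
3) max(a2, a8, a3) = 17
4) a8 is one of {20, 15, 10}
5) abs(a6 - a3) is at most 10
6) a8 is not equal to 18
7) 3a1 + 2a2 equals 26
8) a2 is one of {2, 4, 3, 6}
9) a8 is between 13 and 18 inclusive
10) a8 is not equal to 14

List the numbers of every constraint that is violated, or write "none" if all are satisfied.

All constraints are satisfied.

1) 4a5 + 3a6 = 4(1) + 3(10) = 34 — satisfied.
2) values 6, 17, 15 are pairwise distinct — satisfied.
3) max(4, 15, 17) = 17 — satisfied.
4) a8 = 15 is in {20, 15, 10} — satisfied.
5) abs(10 - 17) = 7; 7 ≤ 10 — satisfied.
6) a8 = 15, and 15 ≠ 18 — satisfied.
7) 3a1 + 2a2 = 3(6) + 2(4) = 26 — satisfied.
8) a2 = 4 is in {2, 4, 3, 6} — satisfied.
9) a8 = 15 lies in [13, 18] — satisfied.
10) a8 = 15, and 15 ≠ 14 — satisfied.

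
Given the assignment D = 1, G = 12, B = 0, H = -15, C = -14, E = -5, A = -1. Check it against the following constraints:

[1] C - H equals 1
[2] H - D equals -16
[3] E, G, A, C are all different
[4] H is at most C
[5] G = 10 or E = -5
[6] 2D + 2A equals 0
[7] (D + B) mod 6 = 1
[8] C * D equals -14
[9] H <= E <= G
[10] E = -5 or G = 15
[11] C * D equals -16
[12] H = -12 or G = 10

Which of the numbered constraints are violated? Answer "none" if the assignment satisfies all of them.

[1] C - H = -14 - (-15) = 1  yes
[2] H - D = -15 - 1 = -16  yes
[3] values -5, 12, -1, -14 are pairwise distinct  yes
[4] H = -15, C = -14; -15 ≤ -14  yes
[5] G = 12 ≠ 10, but E = -5 = -5 (second disjunct)  yes
[6] 2D + 2A = 2(1) + 2(-1) = 0  yes
[7] D + B = 1; 1 mod 6 = 1  yes
[8] C * D = -14 * 1 = -14  yes
[9] values -15 <= -5 <= 12  yes
[10] E = -5 = -5 (first disjunct)  yes
[11] C * D = -14 * 1 = -14, not -16  no
[12] H = -15 ≠ -12 and G = 12 ≠ 10; both disjuncts false  no

Violated: 11 and 12.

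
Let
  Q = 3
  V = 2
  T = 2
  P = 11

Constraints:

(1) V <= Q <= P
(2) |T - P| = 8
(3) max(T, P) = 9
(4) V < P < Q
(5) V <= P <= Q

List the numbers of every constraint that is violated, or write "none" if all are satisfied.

(1) values 2 <= 3 <= 11  ✔
(2) |2 - 11| = 9, not 8  ✘
(3) max(2, 11) = 11, not 9  ✘
(4) values 2, 11, 3; P = 11 is not < Q = 3  ✘
(5) values 2, 11, 3; P = 11 is not <= Q = 3  ✘

Constraints 2, 3, 4, 5 do not hold.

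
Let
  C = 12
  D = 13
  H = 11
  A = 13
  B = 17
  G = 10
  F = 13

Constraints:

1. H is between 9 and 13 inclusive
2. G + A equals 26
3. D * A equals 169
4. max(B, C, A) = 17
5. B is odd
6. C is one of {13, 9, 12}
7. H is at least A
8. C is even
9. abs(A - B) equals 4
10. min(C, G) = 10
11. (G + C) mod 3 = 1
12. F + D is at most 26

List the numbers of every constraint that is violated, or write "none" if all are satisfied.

Constraints 2 and 7 do not hold.

1. H = 11 lies in [9, 13] — holds.
2. G + A = 10 + 13 = 23, not 26 — does not hold.
3. D * A = 13 * 13 = 169 — holds.
4. max(17, 12, 13) = 17 — holds.
5. B = 17 is odd — holds.
6. C = 12 is in {13, 9, 12} — holds.
7. H = 11, A = 13; 11 < 13 (want ≥) — does not hold.
8. C = 12 is even — holds.
9. abs(13 - 17) = 4 — holds.
10. min(12, 10) = 10 — holds.
11. G + C = 22; 22 mod 3 = 1 — holds.
12. F + D = 13 + 13 = 26; 26 ≤ 26 — holds.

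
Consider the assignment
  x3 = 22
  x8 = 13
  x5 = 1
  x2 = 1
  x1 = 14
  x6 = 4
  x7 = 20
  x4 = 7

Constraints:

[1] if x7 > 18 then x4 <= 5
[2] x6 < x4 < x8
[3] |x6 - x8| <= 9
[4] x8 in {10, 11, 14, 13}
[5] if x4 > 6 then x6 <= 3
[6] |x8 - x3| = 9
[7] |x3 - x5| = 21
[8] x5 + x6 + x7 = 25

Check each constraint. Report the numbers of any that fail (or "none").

[1] x7 = 20 > 18, so we need x4 ≤ 5; but x4 = 7 > 5 — violated.
[2] values 4 < 7 < 13 — satisfied.
[3] |4 - 13| = 9; 9 ≤ 9 — satisfied.
[4] x8 = 13 is in {10, 11, 14, 13} — satisfied.
[5] x4 = 7 > 6, so we need x6 ≤ 3; but x6 = 4 > 3 — violated.
[6] |13 - 22| = 9 — satisfied.
[7] |22 - 1| = 21 — satisfied.
[8] x5 + x6 + x7 = 1 + 4 + 20 = 25 — satisfied.

Constraints 1, 5 are violated.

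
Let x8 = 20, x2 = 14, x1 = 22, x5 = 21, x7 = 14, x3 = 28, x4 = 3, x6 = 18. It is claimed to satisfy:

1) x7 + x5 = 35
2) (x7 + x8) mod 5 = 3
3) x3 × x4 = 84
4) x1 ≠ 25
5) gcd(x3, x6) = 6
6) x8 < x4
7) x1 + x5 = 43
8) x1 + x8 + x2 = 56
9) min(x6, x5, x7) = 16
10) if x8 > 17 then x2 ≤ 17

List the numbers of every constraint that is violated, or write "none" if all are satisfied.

1) x7 + x5 = 14 + 21 = 35 — OK.
2) x7 + x8 = 34; 34 mod 5 = 4, not 3 — violated.
3) x3 × x4 = 28 × 3 = 84 — OK.
4) x1 = 22, and 22 ≠ 25 — OK.
5) gcd(28, 18) = 2, not 6 — violated.
6) x8 = 20, x4 = 3; 20 ≥ 3 (want <) — violated.
7) x1 + x5 = 22 + 21 = 43 — OK.
8) x1 + x8 + x2 = 22 + 20 + 14 = 56 — OK.
9) min(18, 21, 14) = 14, not 16 — violated.
10) x8 = 20 > 17, so we need x2 ≤ 17; x2 = 14 ≤ 17 — OK.

Constraints 2, 5, 6, and 9 do not hold.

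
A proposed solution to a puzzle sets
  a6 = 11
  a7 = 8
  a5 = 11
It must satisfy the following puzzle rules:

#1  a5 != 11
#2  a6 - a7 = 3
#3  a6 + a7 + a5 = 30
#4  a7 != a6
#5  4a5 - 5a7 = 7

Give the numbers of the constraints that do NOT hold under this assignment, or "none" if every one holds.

#1 a5 = 11, but 11 is required to differ  ✗
#2 a6 - a7 = 11 - 8 = 3  ✓
#3 a6 + a7 + a5 = 11 + 8 + 11 = 30  ✓
#4 a7 = 8, a6 = 11; distinct  ✓
#5 4a5 - 5a7 = 4(11) - 5(8) = 4, not 7  ✗

Violated: 1, 5.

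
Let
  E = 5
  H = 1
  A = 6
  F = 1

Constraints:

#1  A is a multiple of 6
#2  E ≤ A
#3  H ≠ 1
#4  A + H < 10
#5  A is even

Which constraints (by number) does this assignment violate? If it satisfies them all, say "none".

#1 6 / 6 = 1, so 6 divides 6  OK
#2 E = 5, A = 6; 5 ≤ 6  OK
#3 H = 1, but 1 is required to differ  FAIL
#4 A + H = 6 + 1 = 7; 7 < 10  OK
#5 A = 6 is even  OK

No — constraint 3 is not satisfied.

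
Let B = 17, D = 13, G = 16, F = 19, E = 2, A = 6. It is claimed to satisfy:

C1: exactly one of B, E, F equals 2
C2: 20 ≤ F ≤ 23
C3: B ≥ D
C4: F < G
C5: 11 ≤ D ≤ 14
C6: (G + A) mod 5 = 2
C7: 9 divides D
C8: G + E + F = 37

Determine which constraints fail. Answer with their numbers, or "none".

C1: B=17, E=2, F=19; 1 of them equals 2  true
C2: F = 19 is outside [20, 23]  false
C3: B = 17, D = 13; 17 ≥ 13  true
C4: F = 19, G = 16; 19 ≥ 16 (want <)  false
C5: D = 13 lies in [11, 14]  true
C6: G + A = 22; 22 mod 5 = 2  true
C7: 13 = 9×1 + 4, so 9 does not divide 13  false
C8: G + E + F = 16 + 2 + 19 = 37  true

Constraints 2, 4, and 7 do not hold.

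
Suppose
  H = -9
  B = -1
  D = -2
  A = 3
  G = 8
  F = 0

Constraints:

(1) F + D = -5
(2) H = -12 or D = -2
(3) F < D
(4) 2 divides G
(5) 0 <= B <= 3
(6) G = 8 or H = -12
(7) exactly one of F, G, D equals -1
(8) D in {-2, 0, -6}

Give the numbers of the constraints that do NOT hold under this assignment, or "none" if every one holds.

(1) F + D = 0 + (-2) = -2, not -5  ✗
(2) H = -9 ≠ -12, but D = -2 = -2 (second disjunct)  ✓
(3) F = 0, D = -2; 0 ≥ -2 (want <)  ✗
(4) 8 / 2 = 4, so 2 divides 8  ✓
(5) B = -1 is outside [0, 3]  ✗
(6) G = 8 = 8 (first disjunct)  ✓
(7) F=0, G=8, D=-2; 0 of them equal -1, not exactly one  ✗
(8) D = -2 is in {-2, 0, -6}  ✓

Violated: 1, 3, 5, 7.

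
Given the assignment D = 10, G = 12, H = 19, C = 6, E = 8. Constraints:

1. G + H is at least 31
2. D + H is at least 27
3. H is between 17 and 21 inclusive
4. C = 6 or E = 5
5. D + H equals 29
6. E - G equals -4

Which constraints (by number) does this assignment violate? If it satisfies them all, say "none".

1. G + H = 12 + 19 = 31; 31 ≥ 31 — holds.
2. D + H = 10 + 19 = 29; 29 ≥ 27 — holds.
3. H = 19 lies in [17, 21] — holds.
4. C = 6 = 6 (first disjunct) — holds.
5. D + H = 10 + 19 = 29 — holds.
6. E - G = 8 - 12 = -4 — holds.

None — every constraint holds.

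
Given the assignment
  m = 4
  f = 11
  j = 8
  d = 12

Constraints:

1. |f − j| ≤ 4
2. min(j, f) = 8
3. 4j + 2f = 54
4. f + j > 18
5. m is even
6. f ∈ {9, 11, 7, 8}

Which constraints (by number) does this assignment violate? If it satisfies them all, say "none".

1. |11 − 8| = 3; 3 ≤ 4 — holds.
2. min(8, 11) = 8 — holds.
3. 4j + 2f = 4(8) + 2(11) = 54 — holds.
4. f + j = 11 + 8 = 19; 19 > 18 — holds.
5. m = 4 is even — holds.
6. f = 11 is in {9, 11, 7, 8} — holds.

Yes — all constraints hold.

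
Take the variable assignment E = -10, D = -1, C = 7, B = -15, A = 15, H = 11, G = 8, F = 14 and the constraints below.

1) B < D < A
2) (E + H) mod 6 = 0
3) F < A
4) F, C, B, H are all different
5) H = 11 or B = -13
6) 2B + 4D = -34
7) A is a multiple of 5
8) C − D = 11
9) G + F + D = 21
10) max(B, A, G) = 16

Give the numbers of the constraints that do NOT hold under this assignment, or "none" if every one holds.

Constraints 2, 8, 10 are violated.

1) values -15 < -1 < 15 — holds.
2) E + H = 1; 1 mod 6 = 1, not 0 — does not hold.
3) F = 14, A = 15; 14 < 15 — holds.
4) values 14, 7, -15, 11 are pairwise distinct — holds.
5) H = 11 = 11 (first disjunct) — holds.
6) 2B + 4D = 2(-15) + 4(-1) = -34 — holds.
7) 15 / 5 = 3, so 5 divides 15 — holds.
8) C − D = 7 − (-1) = 8, not 11 — does not hold.
9) G + F + D = 8 + 14 + (-1) = 21 — holds.
10) max(-15, 15, 8) = 15, not 16 — does not hold.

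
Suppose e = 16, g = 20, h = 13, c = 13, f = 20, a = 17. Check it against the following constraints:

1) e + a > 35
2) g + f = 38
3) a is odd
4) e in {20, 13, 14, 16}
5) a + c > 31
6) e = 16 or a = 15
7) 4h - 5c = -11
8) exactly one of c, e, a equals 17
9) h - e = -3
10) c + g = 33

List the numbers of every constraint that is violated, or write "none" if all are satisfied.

1) e + a = 16 + 17 = 33; 33 ≤ 35, bound 35 not met  fails
2) g + f = 20 + 20 = 40, not 38  fails
3) a = 17 is odd  holds
4) e = 16 is in {20, 13, 14, 16}  holds
5) a + c = 17 + 13 = 30; 30 ≤ 31, bound 31 not met  fails
6) e = 16 = 16 (first disjunct)  holds
7) 4h - 5c = 4(13) - 5(13) = -13, not -11  fails
8) c=13, e=16, a=17; 1 of them equals 17  holds
9) h - e = 13 - 16 = -3  holds
10) c + g = 13 + 20 = 33  holds

Violated: 1, 2, 5, 7.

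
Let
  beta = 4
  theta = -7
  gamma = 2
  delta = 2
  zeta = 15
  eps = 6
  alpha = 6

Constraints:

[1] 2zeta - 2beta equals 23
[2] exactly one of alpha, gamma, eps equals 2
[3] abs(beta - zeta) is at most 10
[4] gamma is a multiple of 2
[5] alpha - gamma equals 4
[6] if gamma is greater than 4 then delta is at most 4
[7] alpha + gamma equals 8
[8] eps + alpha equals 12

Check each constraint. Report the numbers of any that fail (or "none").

[1] 2zeta - 2beta = 2(15) - 2(4) = 22, not 23 — violated.
[2] alpha=6, gamma=2, eps=6; 1 of them equals 2 — OK.
[3] abs(4 - 15) = 11; 11 > 10, exceeds bound 10 — violated.
[4] 2 / 2 = 1, so 2 divides 2 — OK.
[5] alpha - gamma = 6 - 2 = 4 — OK.
[6] gamma = 2, not > 4; antecedent false, conditional vacuously true — OK.
[7] alpha + gamma = 6 + 2 = 8 — OK.
[8] eps + alpha = 6 + 6 = 12 — OK.

Violated: 1 and 3.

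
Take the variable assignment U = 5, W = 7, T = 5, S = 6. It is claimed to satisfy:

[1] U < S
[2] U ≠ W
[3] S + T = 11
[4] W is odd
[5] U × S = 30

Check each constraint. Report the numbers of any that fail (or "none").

The assignment satisfies every constraint.

[1] U = 5, S = 6; 5 < 6 — holds.
[2] U = 5, W = 7; distinct — holds.
[3] S + T = 6 + 5 = 11 — holds.
[4] W = 7 is odd — holds.
[5] U × S = 5 × 6 = 30 — holds.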